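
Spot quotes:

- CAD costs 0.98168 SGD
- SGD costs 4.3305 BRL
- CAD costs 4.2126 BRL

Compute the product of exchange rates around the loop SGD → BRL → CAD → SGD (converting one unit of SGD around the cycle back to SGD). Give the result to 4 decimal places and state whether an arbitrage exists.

Around SGD → BRL → CAD → SGD: 1 × 4.3305 ÷ 4.2126 × 0.98168 = 1.009155
Product > 1; profitable direction is SGD → BRL → CAD → SGD.

1.0092 (arbitrage exists)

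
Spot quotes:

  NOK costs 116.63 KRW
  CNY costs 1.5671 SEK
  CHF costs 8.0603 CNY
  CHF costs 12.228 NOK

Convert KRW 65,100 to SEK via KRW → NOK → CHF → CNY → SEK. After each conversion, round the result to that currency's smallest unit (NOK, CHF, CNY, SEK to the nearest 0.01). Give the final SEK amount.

SEK 576.61

KRW 65,100 ÷ 116.63 = NOK 558.18
NOK 558.18 ÷ 12.228 = CHF 45.65
CHF 45.65 × 8.0603 = CNY 367.95
CNY 367.95 × 1.5671 = SEK 576.61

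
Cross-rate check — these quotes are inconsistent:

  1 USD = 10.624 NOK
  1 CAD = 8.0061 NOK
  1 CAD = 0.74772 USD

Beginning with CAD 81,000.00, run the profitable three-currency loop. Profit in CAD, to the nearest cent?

Profit: CAD 635.48

Profitable loop is CAD → NOK → USD → CAD:
CAD 81,000.00 × 8.0061 = NOK 648,494.10
NOK 648,494.10 ÷ 10.624 = USD 61,040.48
USD 61,040.48 ÷ 0.74772 = CAD 81,635.48
Profit = CAD 81,635.48 − CAD 81,000.00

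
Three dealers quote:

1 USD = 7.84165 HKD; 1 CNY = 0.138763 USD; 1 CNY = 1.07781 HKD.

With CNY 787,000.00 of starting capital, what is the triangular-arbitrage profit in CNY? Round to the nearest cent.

Profitable loop is CNY → USD → HKD → CNY:
CNY 787,000.00 × 0.138763 = USD 109,206.48
USD 109,206.48 × 7.84165 = HKD 856,359.00
HKD 856,359.00 ÷ 1.07781 = CNY 794,536.14
Profit = CNY 794,536.14 − CNY 787,000.00

Profit: CNY 7,536.14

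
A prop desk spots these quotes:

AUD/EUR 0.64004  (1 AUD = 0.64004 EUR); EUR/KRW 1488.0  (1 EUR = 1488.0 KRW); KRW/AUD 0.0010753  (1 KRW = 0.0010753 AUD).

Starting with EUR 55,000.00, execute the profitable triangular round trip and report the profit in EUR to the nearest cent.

Profit: EUR 1,325.15

Profitable loop is EUR → KRW → AUD → EUR:
EUR 55,000.00 × 1488.0 = KRW 81,840,000
KRW 81,840,000 × 0.0010753 = AUD 88,002.55
AUD 88,002.55 × 0.64004 = EUR 56,325.15
Profit = EUR 56,325.15 − EUR 55,000.00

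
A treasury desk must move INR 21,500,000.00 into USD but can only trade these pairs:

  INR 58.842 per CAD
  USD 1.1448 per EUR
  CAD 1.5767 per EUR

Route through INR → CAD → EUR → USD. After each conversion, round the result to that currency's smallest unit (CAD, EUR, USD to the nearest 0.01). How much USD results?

USD 265,296.54

INR 21,500,000.00 ÷ 58.842 = CAD 365,385.27
CAD 365,385.27 ÷ 1.5767 = EUR 231,740.51
EUR 231,740.51 × 1.1448 = USD 265,296.54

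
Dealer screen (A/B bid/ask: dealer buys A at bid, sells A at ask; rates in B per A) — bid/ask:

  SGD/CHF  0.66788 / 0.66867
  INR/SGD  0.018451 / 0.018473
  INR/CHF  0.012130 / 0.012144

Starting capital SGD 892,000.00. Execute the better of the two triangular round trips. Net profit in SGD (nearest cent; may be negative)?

Net profit: SGD 13,151.85

Best loop SGD → CHF → INR → SGD:
SGD 892,000.00 × 0.66788 (sell SGD at bid) = CHF 595,748.96
CHF 595,748.96 ÷ 0.012144 (buy INR at ask) = INR 49,057,061.92
INR 49,057,061.92 × 0.018451 (sell INR at bid) = SGD 905,151.85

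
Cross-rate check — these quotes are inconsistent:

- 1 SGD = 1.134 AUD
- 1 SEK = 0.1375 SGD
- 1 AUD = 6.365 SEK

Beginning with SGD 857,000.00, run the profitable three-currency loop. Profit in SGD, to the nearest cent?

Profitable loop is SGD → SEK → AUD → SGD:
SGD 857,000.00 ÷ 0.1375 = SEK 6,232,727.27
SEK 6,232,727.27 ÷ 6.365 = AUD 979,218.74
AUD 979,218.74 ÷ 1.134 = SGD 863,508.59
Profit = SGD 863,508.59 − SGD 857,000.00

Profit: SGD 6,508.59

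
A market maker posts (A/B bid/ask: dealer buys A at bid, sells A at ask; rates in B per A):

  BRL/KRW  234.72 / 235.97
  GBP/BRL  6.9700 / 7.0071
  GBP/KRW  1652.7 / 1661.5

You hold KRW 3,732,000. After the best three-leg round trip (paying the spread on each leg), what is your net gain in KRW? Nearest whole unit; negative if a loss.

Best loop KRW → BRL → GBP → KRW:
KRW 3,732,000 ÷ 235.97 (buy BRL at ask) = BRL 15,815.57
BRL 15,815.57 ÷ 7.0071 (buy GBP at ask) = GBP 2,257.08
GBP 2,257.08 × 1652.7 (sell GBP at bid) = KRW 3,730,272

Net result: KRW -1,728 (no profitable arbitrage after spreads)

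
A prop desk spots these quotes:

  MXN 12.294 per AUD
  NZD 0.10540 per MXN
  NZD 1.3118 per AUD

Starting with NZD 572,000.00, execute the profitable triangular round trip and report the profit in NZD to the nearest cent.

Profitable loop is NZD → MXN → AUD → NZD:
NZD 572,000.00 ÷ 0.10540 = MXN 5,426,944.97
MXN 5,426,944.97 ÷ 12.294 = AUD 441,430.37
AUD 441,430.37 × 1.3118 = NZD 579,068.36
Profit = NZD 579,068.36 − NZD 572,000.00

Profit: NZD 7,068.36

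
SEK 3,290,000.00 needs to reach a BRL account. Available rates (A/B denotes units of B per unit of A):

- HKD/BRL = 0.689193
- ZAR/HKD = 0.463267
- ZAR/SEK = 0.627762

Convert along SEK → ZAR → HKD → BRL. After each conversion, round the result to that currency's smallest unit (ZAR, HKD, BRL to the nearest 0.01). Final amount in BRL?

BRL 1,673,297.25

SEK 3,290,000.00 ÷ 0.627762 = ZAR 5,240,839.68
ZAR 5,240,839.68 × 0.463267 = HKD 2,427,908.08
HKD 2,427,908.08 × 0.689193 = BRL 1,673,297.25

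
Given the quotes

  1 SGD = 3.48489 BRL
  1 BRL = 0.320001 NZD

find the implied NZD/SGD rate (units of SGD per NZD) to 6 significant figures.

NZD/SGD = 0.896726

1 NZD ÷ 0.320001 = 3.12499 BRL
3.12499 BRL ÷ 3.48489 = 0.896726 SGD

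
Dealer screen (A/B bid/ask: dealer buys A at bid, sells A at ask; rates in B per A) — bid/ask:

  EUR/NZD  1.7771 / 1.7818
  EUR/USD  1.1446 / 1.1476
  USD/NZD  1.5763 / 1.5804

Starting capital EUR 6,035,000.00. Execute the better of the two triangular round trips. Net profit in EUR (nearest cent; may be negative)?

Net profit: EUR 75,981.05

Best loop EUR → USD → NZD → EUR:
EUR 6,035,000.00 × 1.1446 (sell EUR at bid) = USD 6,907,661.00
USD 6,907,661.00 × 1.5763 (sell USD at bid) = NZD 10,888,546.03
NZD 10,888,546.03 ÷ 1.7818 (buy EUR at ask) = EUR 6,110,981.05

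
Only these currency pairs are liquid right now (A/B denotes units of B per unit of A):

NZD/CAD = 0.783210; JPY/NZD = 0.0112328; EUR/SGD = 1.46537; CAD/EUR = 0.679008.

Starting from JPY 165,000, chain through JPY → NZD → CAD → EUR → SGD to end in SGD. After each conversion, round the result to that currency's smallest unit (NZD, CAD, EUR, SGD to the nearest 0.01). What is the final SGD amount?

SGD 1,444.34

JPY 165,000 × 0.0112328 = NZD 1,853.41
NZD 1,853.41 × 0.783210 = CAD 1,451.61
CAD 1,451.61 × 0.679008 = EUR 985.65
EUR 985.65 × 1.46537 = SGD 1,444.34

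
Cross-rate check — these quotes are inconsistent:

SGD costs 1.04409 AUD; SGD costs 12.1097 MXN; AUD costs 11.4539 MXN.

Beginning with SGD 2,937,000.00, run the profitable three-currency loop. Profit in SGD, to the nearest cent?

Profitable loop is SGD → MXN → AUD → SGD:
SGD 2,937,000.00 × 12.1097 = MXN 35,566,188.90
MXN 35,566,188.90 ÷ 11.4539 = AUD 3,105,159.72
AUD 3,105,159.72 ÷ 1.04409 = SGD 2,974,034.54
Profit = SGD 2,974,034.54 − SGD 2,937,000.00

Profit: SGD 37,034.54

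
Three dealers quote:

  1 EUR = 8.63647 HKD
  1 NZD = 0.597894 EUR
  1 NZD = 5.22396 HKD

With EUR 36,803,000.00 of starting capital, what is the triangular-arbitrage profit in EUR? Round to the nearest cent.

Profit: EUR 429,534.50

Profitable loop is EUR → NZD → HKD → EUR:
EUR 36,803,000.00 ÷ 0.597894 = NZD 61,554,389.24
NZD 61,554,389.24 × 5.22396 = HKD 321,557,667.21
HKD 321,557,667.21 ÷ 8.63647 = EUR 37,232,534.50
Profit = EUR 37,232,534.50 − EUR 36,803,000.00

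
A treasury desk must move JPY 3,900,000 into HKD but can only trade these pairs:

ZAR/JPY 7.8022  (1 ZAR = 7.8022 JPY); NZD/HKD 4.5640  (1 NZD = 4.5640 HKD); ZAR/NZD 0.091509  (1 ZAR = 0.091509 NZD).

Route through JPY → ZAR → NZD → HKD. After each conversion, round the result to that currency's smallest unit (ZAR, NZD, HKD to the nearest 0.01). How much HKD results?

JPY 3,900,000 ÷ 7.8022 = ZAR 499,859.01
ZAR 499,859.01 × 0.091509 = NZD 45,741.60
NZD 45,741.60 × 4.5640 = HKD 208,764.66

HKD 208,764.66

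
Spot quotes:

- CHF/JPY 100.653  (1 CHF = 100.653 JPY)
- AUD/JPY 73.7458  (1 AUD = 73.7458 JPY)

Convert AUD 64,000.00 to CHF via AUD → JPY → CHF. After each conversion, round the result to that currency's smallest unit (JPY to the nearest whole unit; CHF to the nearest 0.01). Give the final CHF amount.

AUD 64,000.00 × 73.7458 = JPY 4,719,731
JPY 4,719,731 ÷ 100.653 = CHF 46,891.11

CHF 46,891.11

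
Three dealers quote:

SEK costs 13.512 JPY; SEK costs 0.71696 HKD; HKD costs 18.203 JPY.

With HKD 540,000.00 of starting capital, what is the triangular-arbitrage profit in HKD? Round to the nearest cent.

Profitable loop is HKD → SEK → JPY → HKD:
HKD 540,000.00 ÷ 0.71696 = SEK 753,180.09
SEK 753,180.09 × 13.512 = JPY 10,176,969
JPY 10,176,969 ÷ 18.203 = HKD 559,081.99
Profit = HKD 559,081.99 − HKD 540,000.00

Profit: HKD 19,081.99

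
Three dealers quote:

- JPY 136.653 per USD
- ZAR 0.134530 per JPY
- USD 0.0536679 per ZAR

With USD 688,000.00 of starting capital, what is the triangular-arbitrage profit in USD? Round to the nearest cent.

Profit: USD 9,325.46

Profitable loop is USD → ZAR → JPY → USD:
USD 688,000.00 ÷ 0.0536679 = ZAR 12,819,581.16
ZAR 12,819,581.16 ÷ 0.134530 = JPY 95,291,616
JPY 95,291,616 ÷ 136.653 = USD 697,325.46
Profit = USD 697,325.46 − USD 688,000.00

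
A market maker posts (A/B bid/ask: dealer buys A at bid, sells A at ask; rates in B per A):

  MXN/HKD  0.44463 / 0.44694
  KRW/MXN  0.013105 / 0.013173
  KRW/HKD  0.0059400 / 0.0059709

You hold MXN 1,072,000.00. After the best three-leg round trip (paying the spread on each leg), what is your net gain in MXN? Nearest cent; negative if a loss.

Net profit: MXN 9,551.77

Best loop MXN → KRW → HKD → MXN:
MXN 1,072,000.00 ÷ 0.013173 (buy KRW at ask) = KRW 81,378,577
KRW 81,378,577 × 0.0059400 (sell KRW at bid) = HKD 483,388.75
HKD 483,388.75 ÷ 0.44694 (buy MXN at ask) = MXN 1,081,551.77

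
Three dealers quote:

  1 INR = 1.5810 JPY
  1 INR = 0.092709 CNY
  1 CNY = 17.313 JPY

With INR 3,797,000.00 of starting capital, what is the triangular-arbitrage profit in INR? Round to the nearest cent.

Profit: INR 57,809.79

Profitable loop is INR → CNY → JPY → INR:
INR 3,797,000.00 × 0.092709 = CNY 352,016.07
CNY 352,016.07 × 17.313 = JPY 6,094,454
JPY 6,094,454 ÷ 1.5810 = INR 3,854,809.79
Profit = INR 3,854,809.79 − INR 3,797,000.00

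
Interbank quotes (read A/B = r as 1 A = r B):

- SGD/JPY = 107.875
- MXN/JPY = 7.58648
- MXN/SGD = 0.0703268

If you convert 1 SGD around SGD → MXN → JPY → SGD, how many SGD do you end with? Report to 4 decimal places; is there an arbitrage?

Around SGD → MXN → JPY → SGD: 1 ÷ 0.0703268 × 7.58648 ÷ 107.875 = 0.999997
Product ≈ 1 (deviation 0.000%, within rounding noise).

1.0000 (no arbitrage)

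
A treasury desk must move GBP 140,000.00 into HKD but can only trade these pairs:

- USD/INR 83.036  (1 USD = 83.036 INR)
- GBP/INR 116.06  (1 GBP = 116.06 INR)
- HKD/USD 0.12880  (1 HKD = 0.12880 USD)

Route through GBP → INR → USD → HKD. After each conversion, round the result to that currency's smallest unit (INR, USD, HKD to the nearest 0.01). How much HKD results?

HKD 1,519,246.74

GBP 140,000.00 × 116.06 = INR 16,248,400.00
INR 16,248,400.00 ÷ 83.036 = USD 195,678.98
USD 195,678.98 ÷ 0.12880 = HKD 1,519,246.74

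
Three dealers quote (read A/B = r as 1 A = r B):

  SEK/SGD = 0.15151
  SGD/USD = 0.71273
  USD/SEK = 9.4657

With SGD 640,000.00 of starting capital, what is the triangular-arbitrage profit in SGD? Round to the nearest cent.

Profitable loop is SGD → USD → SEK → SGD:
SGD 640,000.00 × 0.71273 = USD 456,147.20
USD 456,147.20 × 9.4657 = SEK 4,317,752.55
SEK 4,317,752.55 × 0.15151 = SGD 654,182.69
Profit = SGD 654,182.69 − SGD 640,000.00

Profit: SGD 14,182.69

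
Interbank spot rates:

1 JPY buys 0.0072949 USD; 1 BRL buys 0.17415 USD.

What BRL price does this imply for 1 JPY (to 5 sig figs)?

JPY/BRL = 0.041889

1 JPY × 0.0072949 = 0.0072949 USD
0.0072949 USD ÷ 0.17415 = 0.0418886 BRL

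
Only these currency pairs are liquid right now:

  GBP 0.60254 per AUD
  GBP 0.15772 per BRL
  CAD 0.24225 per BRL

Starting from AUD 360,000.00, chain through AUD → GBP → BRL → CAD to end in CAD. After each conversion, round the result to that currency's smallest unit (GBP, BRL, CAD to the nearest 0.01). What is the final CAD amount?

AUD 360,000.00 × 0.60254 = GBP 216,914.40
GBP 216,914.40 ÷ 0.15772 = BRL 1,375,313.21
BRL 1,375,313.21 × 0.24225 = CAD 333,169.63

CAD 333,169.63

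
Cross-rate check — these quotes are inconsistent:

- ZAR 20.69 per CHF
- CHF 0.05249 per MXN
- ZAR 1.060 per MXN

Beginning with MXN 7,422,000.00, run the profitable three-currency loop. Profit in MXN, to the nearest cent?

Profit: MXN 182,175.79

Profitable loop is MXN → CHF → ZAR → MXN:
MXN 7,422,000.00 × 0.05249 = CHF 389,580.78
CHF 389,580.78 × 20.69 = ZAR 8,060,426.34
ZAR 8,060,426.34 ÷ 1.060 = MXN 7,604,175.79
Profit = MXN 7,604,175.79 − MXN 7,422,000.00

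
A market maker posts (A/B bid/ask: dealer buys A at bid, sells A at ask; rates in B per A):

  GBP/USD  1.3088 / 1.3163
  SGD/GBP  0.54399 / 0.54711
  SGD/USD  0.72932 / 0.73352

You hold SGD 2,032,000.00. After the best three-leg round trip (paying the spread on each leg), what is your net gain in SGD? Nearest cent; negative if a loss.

Net profit: SGD 25,843.26

Best loop SGD → USD → GBP → SGD:
SGD 2,032,000.00 × 0.72932 (sell SGD at bid) = USD 1,481,978.24
USD 1,481,978.24 ÷ 1.3163 (buy GBP at ask) = GBP 1,125,866.63
GBP 1,125,866.63 ÷ 0.54711 (buy SGD at ask) = SGD 2,057,843.26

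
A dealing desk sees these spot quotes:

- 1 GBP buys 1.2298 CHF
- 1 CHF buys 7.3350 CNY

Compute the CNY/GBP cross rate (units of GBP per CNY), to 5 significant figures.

1 CNY ÷ 7.3350 = 0.136333 CHF
0.136333 CHF ÷ 1.2298 = 0.110858 GBP

CNY/GBP = 0.11086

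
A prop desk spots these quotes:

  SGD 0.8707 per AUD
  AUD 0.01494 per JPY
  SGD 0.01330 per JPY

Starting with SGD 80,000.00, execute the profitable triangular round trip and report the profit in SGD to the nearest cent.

Profitable loop is SGD → AUD → JPY → SGD:
SGD 80,000.00 ÷ 0.8707 = AUD 91,880.10
AUD 91,880.10 ÷ 0.01494 = JPY 6,149,940
JPY 6,149,940 × 0.01330 = SGD 81,794.20
Profit = SGD 81,794.20 − SGD 80,000.00

Profit: SGD 1,794.20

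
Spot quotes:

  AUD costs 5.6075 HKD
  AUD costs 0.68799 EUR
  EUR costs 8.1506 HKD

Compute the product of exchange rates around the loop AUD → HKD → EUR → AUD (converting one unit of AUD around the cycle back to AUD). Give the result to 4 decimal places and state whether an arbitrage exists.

1.0000 (no arbitrage)

Around AUD → HKD → EUR → AUD: 1 × 5.6075 ÷ 8.1506 ÷ 0.68799 = 0.999994
Product ≈ 1 (deviation 0.001%, within rounding noise).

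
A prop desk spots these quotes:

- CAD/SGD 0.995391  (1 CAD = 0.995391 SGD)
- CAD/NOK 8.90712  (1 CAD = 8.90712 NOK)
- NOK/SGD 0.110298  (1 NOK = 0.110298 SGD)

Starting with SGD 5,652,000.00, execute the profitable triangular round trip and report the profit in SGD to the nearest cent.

Profit: SGD 74,521.85

Profitable loop is SGD → NOK → CAD → SGD:
SGD 5,652,000.00 ÷ 0.110298 = NOK 51,242,996.25
NOK 51,242,996.25 ÷ 8.90712 = CAD 5,753,037.60
CAD 5,753,037.60 × 0.995391 = SGD 5,726,521.85
Profit = SGD 5,726,521.85 − SGD 5,652,000.00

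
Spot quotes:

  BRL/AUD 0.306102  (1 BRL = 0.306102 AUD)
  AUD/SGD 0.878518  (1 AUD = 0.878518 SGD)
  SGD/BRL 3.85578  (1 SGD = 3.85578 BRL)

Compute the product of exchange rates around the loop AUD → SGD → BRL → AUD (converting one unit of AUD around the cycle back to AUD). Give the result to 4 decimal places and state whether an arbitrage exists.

Around AUD → SGD → BRL → AUD: 1 × 0.878518 × 3.85578 × 0.306102 = 1.036881
Product > 1; profitable direction is AUD → SGD → BRL → AUD.

1.0369 (arbitrage exists)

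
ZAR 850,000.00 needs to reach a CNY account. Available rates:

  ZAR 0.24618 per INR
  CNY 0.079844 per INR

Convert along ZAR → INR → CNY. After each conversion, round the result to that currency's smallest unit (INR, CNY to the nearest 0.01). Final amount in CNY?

ZAR 850,000.00 ÷ 0.24618 = INR 3,452,758.14
INR 3,452,758.14 × 0.079844 = CNY 275,682.02

CNY 275,682.02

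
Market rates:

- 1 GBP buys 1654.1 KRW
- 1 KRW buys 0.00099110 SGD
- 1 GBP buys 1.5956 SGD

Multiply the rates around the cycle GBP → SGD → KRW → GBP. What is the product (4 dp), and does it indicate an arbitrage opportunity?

0.9733 (arbitrage exists)

Around GBP → SGD → KRW → GBP: 1 × 1.5956 ÷ 0.00099110 ÷ 1654.1 = 0.973296
Product < 1; profitable direction is GBP → KRW → SGD → GBP.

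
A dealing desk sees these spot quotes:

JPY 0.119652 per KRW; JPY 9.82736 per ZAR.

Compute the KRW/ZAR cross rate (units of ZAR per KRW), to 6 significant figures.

1 KRW × 0.119652 = 0.119652 JPY
0.119652 JPY ÷ 9.82736 = 0.0121754 ZAR

KRW/ZAR = 0.0121754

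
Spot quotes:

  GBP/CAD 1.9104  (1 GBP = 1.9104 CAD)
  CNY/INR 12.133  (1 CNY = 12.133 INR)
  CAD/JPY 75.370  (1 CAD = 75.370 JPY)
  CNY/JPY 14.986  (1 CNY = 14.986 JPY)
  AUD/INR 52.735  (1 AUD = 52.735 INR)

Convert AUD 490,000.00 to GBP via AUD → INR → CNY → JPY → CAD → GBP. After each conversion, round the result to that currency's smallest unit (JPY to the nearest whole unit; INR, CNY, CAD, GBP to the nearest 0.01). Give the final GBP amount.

AUD 490,000.00 × 52.735 = INR 25,840,150.00
INR 25,840,150.00 ÷ 12.133 = CNY 2,129,741.20
CNY 2,129,741.20 × 14.986 = JPY 31,916,302
JPY 31,916,302 ÷ 75.370 = CAD 423,461.62
CAD 423,461.62 ÷ 1.9104 = GBP 221,661.23

GBP 221,661.23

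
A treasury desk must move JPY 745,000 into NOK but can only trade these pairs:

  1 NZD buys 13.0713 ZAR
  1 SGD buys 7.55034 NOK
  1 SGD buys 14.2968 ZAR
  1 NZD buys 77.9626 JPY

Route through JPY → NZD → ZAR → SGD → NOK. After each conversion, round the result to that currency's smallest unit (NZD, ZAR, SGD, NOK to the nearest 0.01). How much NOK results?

JPY 745,000 ÷ 77.9626 = NZD 9,555.86
NZD 9,555.86 × 13.0713 = ZAR 124,907.51
ZAR 124,907.51 ÷ 14.2968 = SGD 8,736.75
SGD 8,736.75 × 7.55034 = NOK 65,965.43

NOK 65,965.43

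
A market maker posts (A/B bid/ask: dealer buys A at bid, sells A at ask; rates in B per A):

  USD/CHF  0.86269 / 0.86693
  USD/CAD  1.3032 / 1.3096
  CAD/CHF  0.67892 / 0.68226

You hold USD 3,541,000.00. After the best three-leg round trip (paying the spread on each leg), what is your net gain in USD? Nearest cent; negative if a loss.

Best loop USD → CAD → CHF → USD:
USD 3,541,000.00 × 1.3032 (sell USD at bid) = CAD 4,614,631.20
CAD 4,614,631.20 × 0.67892 (sell CAD at bid) = CHF 3,132,965.41
CHF 3,132,965.41 ÷ 0.86693 (buy USD at ask) = USD 3,613,862.04

Net profit: USD 72,862.04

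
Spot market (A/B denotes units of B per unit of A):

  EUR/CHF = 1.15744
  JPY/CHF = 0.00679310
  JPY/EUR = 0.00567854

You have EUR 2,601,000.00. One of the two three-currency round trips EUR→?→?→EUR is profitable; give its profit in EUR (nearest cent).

Profitable loop is EUR → JPY → CHF → EUR:
EUR 2,601,000.00 ÷ 0.00567854 = JPY 458,040,271
JPY 458,040,271 × 0.00679310 = CHF 3,111,513.36
CHF 3,111,513.36 ÷ 1.15744 = EUR 2,688,271.85
Profit = EUR 2,688,271.85 − EUR 2,601,000.00

Profit: EUR 87,271.85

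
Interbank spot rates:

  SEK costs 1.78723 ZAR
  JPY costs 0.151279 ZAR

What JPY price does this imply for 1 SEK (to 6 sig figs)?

1 SEK × 1.78723 = 1.78723 ZAR
1.78723 ZAR ÷ 0.151279 = 11.8141 JPY

SEK/JPY = 11.8141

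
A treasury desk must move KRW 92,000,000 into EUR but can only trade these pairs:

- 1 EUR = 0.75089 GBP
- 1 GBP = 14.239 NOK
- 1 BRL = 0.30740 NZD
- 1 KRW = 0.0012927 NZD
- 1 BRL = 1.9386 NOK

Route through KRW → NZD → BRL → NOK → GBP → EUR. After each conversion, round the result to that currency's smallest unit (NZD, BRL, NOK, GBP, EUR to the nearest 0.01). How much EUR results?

EUR 70,147.81

KRW 92,000,000 × 0.0012927 = NZD 118,928.40
NZD 118,928.40 ÷ 0.30740 = BRL 386,884.84
BRL 386,884.84 × 1.9386 = NOK 750,014.95
NOK 750,014.95 ÷ 14.239 = GBP 52,673.29
GBP 52,673.29 ÷ 0.75089 = EUR 70,147.81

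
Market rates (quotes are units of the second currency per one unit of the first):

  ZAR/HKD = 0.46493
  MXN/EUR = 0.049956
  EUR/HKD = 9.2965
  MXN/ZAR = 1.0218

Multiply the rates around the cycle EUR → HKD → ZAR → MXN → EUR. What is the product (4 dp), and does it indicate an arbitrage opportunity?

Around EUR → HKD → ZAR → MXN → EUR: 1 × 9.2965 ÷ 0.46493 ÷ 1.0218 × 0.049956 = 0.977583
Product < 1; profitable direction is EUR → MXN → ZAR → HKD → EUR.

0.9776 (arbitrage exists)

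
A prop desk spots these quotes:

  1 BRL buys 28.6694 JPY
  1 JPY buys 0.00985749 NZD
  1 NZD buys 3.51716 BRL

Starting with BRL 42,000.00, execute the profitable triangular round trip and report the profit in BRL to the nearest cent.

Profit: BRL 254.43

Profitable loop is BRL → NZD → JPY → BRL:
BRL 42,000.00 ÷ 3.51716 = NZD 11,941.45
NZD 11,941.45 ÷ 0.00985749 = JPY 1,211,409
JPY 1,211,409 ÷ 28.6694 = BRL 42,254.43
Profit = BRL 42,254.43 − BRL 42,000.00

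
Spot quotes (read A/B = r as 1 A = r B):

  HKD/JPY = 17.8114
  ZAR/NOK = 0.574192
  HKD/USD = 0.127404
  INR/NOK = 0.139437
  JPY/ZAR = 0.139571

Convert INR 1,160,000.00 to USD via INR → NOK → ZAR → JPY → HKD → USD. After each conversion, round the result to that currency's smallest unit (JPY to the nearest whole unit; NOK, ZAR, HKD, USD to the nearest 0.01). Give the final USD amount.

INR 1,160,000.00 × 0.139437 = NOK 161,746.92
NOK 161,746.92 ÷ 0.574192 = ZAR 281,694.83
ZAR 281,694.83 ÷ 0.139571 = JPY 2,018,291
JPY 2,018,291 ÷ 17.8114 = HKD 113,314.56
HKD 113,314.56 × 0.127404 = USD 14,436.73

USD 14,436.73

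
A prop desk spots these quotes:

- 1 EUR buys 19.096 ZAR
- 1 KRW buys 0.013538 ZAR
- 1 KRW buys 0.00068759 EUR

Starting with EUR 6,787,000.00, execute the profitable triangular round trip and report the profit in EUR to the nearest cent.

Profitable loop is EUR → KRW → ZAR → EUR:
EUR 6,787,000.00 ÷ 0.00068759 = KRW 9,870,707,835
KRW 9,870,707,835 × 0.013538 = ZAR 133,629,642.66
ZAR 133,629,642.66 ÷ 19.096 = EUR 6,997,781.87
Profit = EUR 6,997,781.87 − EUR 6,787,000.00

Profit: EUR 210,781.87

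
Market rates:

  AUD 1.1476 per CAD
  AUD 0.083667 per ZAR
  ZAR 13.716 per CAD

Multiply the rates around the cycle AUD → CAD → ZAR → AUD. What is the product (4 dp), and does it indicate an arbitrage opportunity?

Around AUD → CAD → ZAR → AUD: 1 ÷ 1.1476 × 13.716 × 0.083667 = 0.999980
Product ≈ 1 (deviation 0.002%, within rounding noise).

1.0000 (no arbitrage)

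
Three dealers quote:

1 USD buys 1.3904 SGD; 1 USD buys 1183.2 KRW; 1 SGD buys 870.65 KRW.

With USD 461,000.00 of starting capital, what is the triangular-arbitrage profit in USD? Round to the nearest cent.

Profit: USD 10,656.83

Profitable loop is USD → SGD → KRW → USD:
USD 461,000.00 × 1.3904 = SGD 640,974.40
SGD 640,974.40 × 870.65 = KRW 558,064,361
KRW 558,064,361 ÷ 1183.2 = USD 471,656.83
Profit = USD 471,656.83 − USD 461,000.00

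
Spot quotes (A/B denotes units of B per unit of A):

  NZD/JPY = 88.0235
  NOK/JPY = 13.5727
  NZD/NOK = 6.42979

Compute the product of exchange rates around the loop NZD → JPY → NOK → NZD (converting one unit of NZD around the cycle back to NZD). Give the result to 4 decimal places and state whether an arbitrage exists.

1.0086 (arbitrage exists)

Around NZD → JPY → NOK → NZD: 1 × 88.0235 ÷ 13.5727 ÷ 6.42979 = 1.008639
Product > 1; profitable direction is NZD → JPY → NOK → NZD.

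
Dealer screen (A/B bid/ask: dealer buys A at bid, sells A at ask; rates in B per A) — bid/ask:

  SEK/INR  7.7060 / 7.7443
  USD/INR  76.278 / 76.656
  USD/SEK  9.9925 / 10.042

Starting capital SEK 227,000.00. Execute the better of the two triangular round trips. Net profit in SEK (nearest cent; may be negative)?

Net profit: SEK 1,025.21

Best loop SEK → INR → USD → SEK:
SEK 227,000.00 × 7.7060 (sell SEK at bid) = INR 1,749,262.00
INR 1,749,262.00 ÷ 76.656 (buy USD at ask) = USD 22,819.64
USD 22,819.64 × 9.9925 (sell USD at bid) = SEK 228,025.21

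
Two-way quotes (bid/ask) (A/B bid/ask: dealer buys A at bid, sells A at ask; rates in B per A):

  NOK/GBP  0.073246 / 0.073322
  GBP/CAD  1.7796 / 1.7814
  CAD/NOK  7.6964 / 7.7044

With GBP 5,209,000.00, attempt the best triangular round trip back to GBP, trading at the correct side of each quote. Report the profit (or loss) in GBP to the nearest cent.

Net profit: GBP 16,746.02

Best loop GBP → CAD → NOK → GBP:
GBP 5,209,000.00 × 1.7796 (sell GBP at bid) = CAD 9,269,936.40
CAD 9,269,936.40 × 7.6964 (sell CAD at bid) = NOK 71,345,138.51
NOK 71,345,138.51 × 0.073246 (sell NOK at bid) = GBP 5,225,746.02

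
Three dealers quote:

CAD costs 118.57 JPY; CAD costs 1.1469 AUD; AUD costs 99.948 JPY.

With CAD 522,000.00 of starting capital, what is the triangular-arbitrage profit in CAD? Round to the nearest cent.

Profit: CAD 17,940.20

Profitable loop is CAD → JPY → AUD → CAD:
CAD 522,000.00 × 118.57 = JPY 61,893,540
JPY 61,893,540 ÷ 99.948 = AUD 619,257.41
AUD 619,257.41 ÷ 1.1469 = CAD 539,940.20
Profit = CAD 539,940.20 − CAD 522,000.00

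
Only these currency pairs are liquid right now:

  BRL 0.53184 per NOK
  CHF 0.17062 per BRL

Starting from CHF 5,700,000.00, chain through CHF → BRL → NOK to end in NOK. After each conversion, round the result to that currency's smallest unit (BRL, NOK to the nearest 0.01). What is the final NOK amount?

CHF 5,700,000.00 ÷ 0.17062 = BRL 33,407,572.38
BRL 33,407,572.38 ÷ 0.53184 = NOK 62,815,080.44

NOK 62,815,080.44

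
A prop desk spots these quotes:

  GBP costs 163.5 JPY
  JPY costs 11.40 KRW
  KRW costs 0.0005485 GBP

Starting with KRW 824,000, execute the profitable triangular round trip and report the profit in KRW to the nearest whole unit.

Profitable loop is KRW → GBP → JPY → KRW:
KRW 824,000 × 0.0005485 = GBP 451.96
GBP 451.96 × 163.5 = JPY 73,896
JPY 73,896 × 11.40 = KRW 842,416
Profit = KRW 842,416 − KRW 824,000

Profit: KRW 18,416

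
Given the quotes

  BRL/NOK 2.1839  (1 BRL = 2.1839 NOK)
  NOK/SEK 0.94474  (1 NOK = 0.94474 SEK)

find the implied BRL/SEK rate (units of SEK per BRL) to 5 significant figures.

BRL/SEK = 2.0632

1 BRL × 2.1839 = 2.1839 NOK
2.1839 NOK × 0.94474 = 2.06322 SEK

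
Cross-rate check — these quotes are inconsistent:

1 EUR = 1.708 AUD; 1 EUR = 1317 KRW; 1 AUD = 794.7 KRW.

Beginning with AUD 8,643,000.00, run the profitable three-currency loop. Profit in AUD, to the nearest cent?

Profit: AUD 264,786.87

Profitable loop is AUD → KRW → EUR → AUD:
AUD 8,643,000.00 × 794.7 = KRW 6,868,592,100
KRW 6,868,592,100 ÷ 1317 = EUR 5,215,331.89
EUR 5,215,331.89 × 1.708 = AUD 8,907,786.87
Profit = AUD 8,907,786.87 − AUD 8,643,000.00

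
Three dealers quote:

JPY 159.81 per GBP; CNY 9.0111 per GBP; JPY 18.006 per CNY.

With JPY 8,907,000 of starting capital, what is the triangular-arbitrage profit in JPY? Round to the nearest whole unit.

Profitable loop is JPY → GBP → CNY → JPY:
JPY 8,907,000 ÷ 159.81 = GBP 55,734.94
GBP 55,734.94 × 9.0111 = CNY 502,233.07
CNY 502,233.07 × 18.006 = JPY 9,043,209
Profit = JPY 9,043,209 − JPY 8,907,000

Profit: JPY 136,209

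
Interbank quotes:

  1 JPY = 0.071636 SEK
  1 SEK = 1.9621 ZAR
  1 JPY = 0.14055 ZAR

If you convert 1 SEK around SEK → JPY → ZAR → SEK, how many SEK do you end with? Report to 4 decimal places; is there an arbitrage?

1.0000 (no arbitrage)

Around SEK → JPY → ZAR → SEK: 1 ÷ 0.071636 × 0.14055 ÷ 1.9621 = 0.999950
Product ≈ 1 (deviation 0.005%, within rounding noise).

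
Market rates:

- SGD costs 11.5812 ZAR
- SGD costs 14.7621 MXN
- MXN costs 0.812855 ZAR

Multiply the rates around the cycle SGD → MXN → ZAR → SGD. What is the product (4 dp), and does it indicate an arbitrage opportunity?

1.0361 (arbitrage exists)

Around SGD → MXN → ZAR → SGD: 1 × 14.7621 × 0.812855 ÷ 11.5812 = 1.036114
Product > 1; profitable direction is SGD → MXN → ZAR → SGD.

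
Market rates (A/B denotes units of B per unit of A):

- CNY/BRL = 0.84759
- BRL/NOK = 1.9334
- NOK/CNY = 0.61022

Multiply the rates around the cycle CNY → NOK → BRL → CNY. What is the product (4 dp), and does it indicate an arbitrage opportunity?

1.0000 (no arbitrage)

Around CNY → NOK → BRL → CNY: 1 ÷ 0.61022 ÷ 1.9334 ÷ 0.84759 = 1.000014
Product ≈ 1 (deviation 0.001%, within rounding noise).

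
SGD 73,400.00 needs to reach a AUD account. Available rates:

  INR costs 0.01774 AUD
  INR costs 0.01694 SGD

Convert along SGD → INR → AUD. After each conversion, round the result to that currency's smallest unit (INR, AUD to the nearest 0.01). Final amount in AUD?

SGD 73,400.00 ÷ 0.01694 = INR 4,332,939.79
INR 4,332,939.79 × 0.01774 = AUD 76,866.35

AUD 76,866.35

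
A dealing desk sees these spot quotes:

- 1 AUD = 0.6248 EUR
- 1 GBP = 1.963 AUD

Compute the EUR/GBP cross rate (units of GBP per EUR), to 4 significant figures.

EUR/GBP = 0.8153

1 EUR ÷ 0.6248 = 1.60051 AUD
1.60051 AUD ÷ 1.963 = 0.81534 GBP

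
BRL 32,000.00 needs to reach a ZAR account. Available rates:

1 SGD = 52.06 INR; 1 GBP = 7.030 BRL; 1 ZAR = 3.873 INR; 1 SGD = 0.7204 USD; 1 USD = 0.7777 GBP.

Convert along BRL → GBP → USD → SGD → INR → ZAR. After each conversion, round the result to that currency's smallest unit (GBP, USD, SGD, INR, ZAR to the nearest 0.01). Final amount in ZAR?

ZAR 109,210.67

BRL 32,000.00 ÷ 7.030 = GBP 4,551.92
GBP 4,551.92 ÷ 0.7777 = USD 5,853.05
USD 5,853.05 ÷ 0.7204 = SGD 8,124.72
SGD 8,124.72 × 52.06 = INR 422,972.92
INR 422,972.92 ÷ 3.873 = ZAR 109,210.67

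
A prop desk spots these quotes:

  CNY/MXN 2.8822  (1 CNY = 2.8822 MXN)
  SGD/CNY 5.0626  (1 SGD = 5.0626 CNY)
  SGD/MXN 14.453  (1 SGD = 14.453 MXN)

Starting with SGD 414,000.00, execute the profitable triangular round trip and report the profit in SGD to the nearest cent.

Profitable loop is SGD → CNY → MXN → SGD:
SGD 414,000.00 × 5.0626 = CNY 2,095,916.40
CNY 2,095,916.40 × 2.8822 = MXN 6,040,850.25
MXN 6,040,850.25 ÷ 14.453 = SGD 417,965.15
Profit = SGD 417,965.15 − SGD 414,000.00

Profit: SGD 3,965.15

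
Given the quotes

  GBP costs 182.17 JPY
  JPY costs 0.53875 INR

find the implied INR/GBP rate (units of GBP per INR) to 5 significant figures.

1 INR ÷ 0.53875 = 1.85615 JPY
1.85615 JPY ÷ 182.17 = 0.0101891 GBP

INR/GBP = 0.010189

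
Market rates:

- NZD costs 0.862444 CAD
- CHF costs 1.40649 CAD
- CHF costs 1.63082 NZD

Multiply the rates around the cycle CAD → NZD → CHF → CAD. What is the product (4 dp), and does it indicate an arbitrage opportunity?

1.0000 (no arbitrage)

Around CAD → NZD → CHF → CAD: 1 ÷ 0.862444 ÷ 1.63082 × 1.40649 = 0.999999
Product ≈ 1 (deviation 0.000%, within rounding noise).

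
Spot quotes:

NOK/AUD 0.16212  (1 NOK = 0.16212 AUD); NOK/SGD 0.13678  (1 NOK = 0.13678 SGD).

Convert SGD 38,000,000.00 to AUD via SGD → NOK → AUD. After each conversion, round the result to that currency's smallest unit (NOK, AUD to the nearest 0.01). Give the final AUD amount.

AUD 45,039,918.12

SGD 38,000,000.00 ÷ 0.13678 = NOK 277,818,394.50
NOK 277,818,394.50 × 0.16212 = AUD 45,039,918.12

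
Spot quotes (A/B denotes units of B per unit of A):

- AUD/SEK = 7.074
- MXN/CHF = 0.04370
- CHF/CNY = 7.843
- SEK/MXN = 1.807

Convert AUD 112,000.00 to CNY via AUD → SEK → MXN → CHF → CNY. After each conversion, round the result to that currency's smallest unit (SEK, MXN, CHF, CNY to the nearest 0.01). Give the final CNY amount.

AUD 112,000.00 × 7.074 = SEK 792,288.00
SEK 792,288.00 × 1.807 = MXN 1,431,664.42
MXN 1,431,664.42 × 0.04370 = CHF 62,563.74
CHF 62,563.74 × 7.843 = CNY 490,687.41

CNY 490,687.41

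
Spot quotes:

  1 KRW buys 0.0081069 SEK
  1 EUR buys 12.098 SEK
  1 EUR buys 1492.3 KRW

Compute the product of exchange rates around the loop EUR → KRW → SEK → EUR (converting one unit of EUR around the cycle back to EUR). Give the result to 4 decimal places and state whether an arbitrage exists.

1.0000 (no arbitrage)

Around EUR → KRW → SEK → EUR: 1 × 1492.3 × 0.0081069 ÷ 12.098 = 0.999994
Product ≈ 1 (deviation 0.001%, within rounding noise).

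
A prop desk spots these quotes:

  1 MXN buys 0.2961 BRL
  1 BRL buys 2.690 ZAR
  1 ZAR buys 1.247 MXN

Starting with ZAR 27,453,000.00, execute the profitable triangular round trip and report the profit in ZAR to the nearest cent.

Profitable loop is ZAR → BRL → MXN → ZAR:
ZAR 27,453,000.00 ÷ 2.690 = BRL 10,205,576.21
BRL 10,205,576.21 ÷ 0.2961 = MXN 34,466,653.86
MXN 34,466,653.86 ÷ 1.247 = ZAR 27,639,658.27
Profit = ZAR 27,639,658.27 − ZAR 27,453,000.00

Profit: ZAR 186,658.27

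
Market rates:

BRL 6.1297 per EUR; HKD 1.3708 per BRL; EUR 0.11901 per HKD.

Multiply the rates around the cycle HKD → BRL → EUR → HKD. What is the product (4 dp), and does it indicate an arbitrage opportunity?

1.0000 (no arbitrage)

Around HKD → BRL → EUR → HKD: 1 ÷ 1.3708 ÷ 6.1297 ÷ 0.11901 = 1.000007
Product ≈ 1 (deviation 0.001%, within rounding noise).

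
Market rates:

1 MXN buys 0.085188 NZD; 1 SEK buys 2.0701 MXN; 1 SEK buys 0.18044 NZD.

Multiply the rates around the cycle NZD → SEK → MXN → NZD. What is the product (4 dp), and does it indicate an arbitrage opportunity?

Around NZD → SEK → MXN → NZD: 1 ÷ 0.18044 × 2.0701 × 0.085188 = 0.977320
Product < 1; profitable direction is NZD → MXN → SEK → NZD.

0.9773 (arbitrage exists)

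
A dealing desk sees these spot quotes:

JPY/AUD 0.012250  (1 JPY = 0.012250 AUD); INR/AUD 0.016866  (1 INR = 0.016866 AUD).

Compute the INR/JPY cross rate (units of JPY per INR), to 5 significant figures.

INR/JPY = 1.3768

1 INR × 0.016866 = 0.016866 AUD
0.016866 AUD ÷ 0.012250 = 1.37682 JPY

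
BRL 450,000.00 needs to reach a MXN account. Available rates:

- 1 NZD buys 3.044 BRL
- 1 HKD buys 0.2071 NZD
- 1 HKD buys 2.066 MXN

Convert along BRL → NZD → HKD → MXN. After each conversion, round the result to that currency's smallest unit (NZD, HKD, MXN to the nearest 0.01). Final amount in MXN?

BRL 450,000.00 ÷ 3.044 = NZD 147,831.80
NZD 147,831.80 ÷ 0.2071 = HKD 713,818.45
HKD 713,818.45 × 2.066 = MXN 1,474,748.92

MXN 1,474,748.92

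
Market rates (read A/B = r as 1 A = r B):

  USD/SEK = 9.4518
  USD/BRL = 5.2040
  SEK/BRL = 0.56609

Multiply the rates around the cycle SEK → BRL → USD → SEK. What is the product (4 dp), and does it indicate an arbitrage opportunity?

Around SEK → BRL → USD → SEK: 1 × 0.56609 ÷ 5.2040 × 9.4518 = 1.028165
Product > 1; profitable direction is SEK → BRL → USD → SEK.

1.0282 (arbitrage exists)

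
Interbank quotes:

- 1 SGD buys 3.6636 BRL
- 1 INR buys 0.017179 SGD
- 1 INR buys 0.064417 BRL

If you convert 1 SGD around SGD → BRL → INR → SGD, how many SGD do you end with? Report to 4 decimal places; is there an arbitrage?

Around SGD → BRL → INR → SGD: 1 × 3.6636 ÷ 0.064417 × 0.017179 = 0.977024
Product < 1; profitable direction is SGD → INR → BRL → SGD.

0.9770 (arbitrage exists)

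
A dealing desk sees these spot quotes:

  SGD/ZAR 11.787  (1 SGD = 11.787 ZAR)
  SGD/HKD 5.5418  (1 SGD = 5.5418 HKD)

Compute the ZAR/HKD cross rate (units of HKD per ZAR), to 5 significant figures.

ZAR/HKD = 0.47016

1 ZAR ÷ 11.787 = 0.0848392 SGD
0.0848392 SGD × 5.5418 = 0.470162 HKD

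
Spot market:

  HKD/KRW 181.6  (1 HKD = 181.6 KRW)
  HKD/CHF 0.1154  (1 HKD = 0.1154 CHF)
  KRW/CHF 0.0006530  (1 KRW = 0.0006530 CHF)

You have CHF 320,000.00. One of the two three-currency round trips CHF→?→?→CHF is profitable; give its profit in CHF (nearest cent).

Profit: CHF 8,831.33

Profitable loop is CHF → HKD → KRW → CHF:
CHF 320,000.00 ÷ 0.1154 = HKD 2,772,963.60
HKD 2,772,963.60 × 181.6 = KRW 503,570,191
KRW 503,570,191 × 0.0006530 = CHF 328,831.33
Profit = CHF 328,831.33 − CHF 320,000.00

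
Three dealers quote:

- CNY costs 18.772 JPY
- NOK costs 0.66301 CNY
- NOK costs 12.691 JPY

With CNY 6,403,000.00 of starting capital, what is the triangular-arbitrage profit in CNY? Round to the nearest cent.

Profitable loop is CNY → NOK → JPY → CNY:
CNY 6,403,000.00 ÷ 0.66301 = NOK 9,657,471.23
NOK 9,657,471.23 × 12.691 = JPY 122,562,967
JPY 122,562,967 ÷ 18.772 = CNY 6,529,030.86
Profit = CNY 6,529,030.86 − CNY 6,403,000.00

Profit: CNY 126,030.86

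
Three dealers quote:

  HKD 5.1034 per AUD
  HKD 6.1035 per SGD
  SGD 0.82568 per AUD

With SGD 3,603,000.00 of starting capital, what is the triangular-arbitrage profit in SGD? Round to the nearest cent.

Profit: SGD 45,658.00

Profitable loop is SGD → AUD → HKD → SGD:
SGD 3,603,000.00 ÷ 0.82568 = AUD 4,363,676.00
AUD 4,363,676.00 × 5.1034 = HKD 22,269,584.10
HKD 22,269,584.10 ÷ 6.1035 = SGD 3,648,658.00
Profit = SGD 3,648,658.00 − SGD 3,603,000.00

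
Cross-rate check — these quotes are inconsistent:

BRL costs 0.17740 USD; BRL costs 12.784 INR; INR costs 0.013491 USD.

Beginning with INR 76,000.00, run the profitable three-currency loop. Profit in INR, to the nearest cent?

Profit: INR 2,172.91

Profitable loop is INR → BRL → USD → INR:
INR 76,000.00 ÷ 12.784 = BRL 5,944.93
BRL 5,944.93 × 0.17740 = USD 1,054.63
USD 1,054.63 ÷ 0.013491 = INR 78,172.91
Profit = INR 78,172.91 − INR 76,000.00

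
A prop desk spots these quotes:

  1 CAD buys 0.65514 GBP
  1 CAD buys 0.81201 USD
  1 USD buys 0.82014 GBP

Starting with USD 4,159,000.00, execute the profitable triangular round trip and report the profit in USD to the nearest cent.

Profitable loop is USD → GBP → CAD → USD:
USD 4,159,000.00 × 0.82014 = GBP 3,410,962.26
GBP 3,410,962.26 ÷ 0.65514 = CAD 5,206,463.14
CAD 5,206,463.14 × 0.81201 = USD 4,227,700.13
Profit = USD 4,227,700.13 − USD 4,159,000.00

Profit: USD 68,700.13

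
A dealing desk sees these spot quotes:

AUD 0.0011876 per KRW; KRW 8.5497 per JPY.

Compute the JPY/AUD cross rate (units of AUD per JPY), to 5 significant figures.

JPY/AUD = 0.010154

1 JPY × 8.5497 = 8.5497 KRW
8.5497 KRW × 0.0011876 = 0.0101536 AUD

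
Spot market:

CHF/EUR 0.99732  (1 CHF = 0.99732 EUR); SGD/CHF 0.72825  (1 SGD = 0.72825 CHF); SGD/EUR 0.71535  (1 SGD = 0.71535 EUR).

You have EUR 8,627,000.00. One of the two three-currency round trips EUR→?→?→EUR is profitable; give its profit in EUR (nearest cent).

Profit: EUR 132,034.53

Profitable loop is EUR → SGD → CHF → EUR:
EUR 8,627,000.00 ÷ 0.71535 = SGD 12,059,830.85
SGD 12,059,830.85 × 0.72825 = CHF 8,782,571.82
CHF 8,782,571.82 × 0.99732 = EUR 8,759,034.53
Profit = EUR 8,759,034.53 − EUR 8,627,000.00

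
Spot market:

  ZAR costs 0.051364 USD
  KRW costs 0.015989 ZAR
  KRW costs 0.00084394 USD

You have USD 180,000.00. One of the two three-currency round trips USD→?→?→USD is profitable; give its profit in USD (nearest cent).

Profit: USD 4,971.12

Profitable loop is USD → ZAR → KRW → USD:
USD 180,000.00 ÷ 0.051364 = ZAR 3,504,399.97
ZAR 3,504,399.97 ÷ 0.015989 = KRW 219,175,681
KRW 219,175,681 × 0.00084394 = USD 184,971.12
Profit = USD 184,971.12 − USD 180,000.00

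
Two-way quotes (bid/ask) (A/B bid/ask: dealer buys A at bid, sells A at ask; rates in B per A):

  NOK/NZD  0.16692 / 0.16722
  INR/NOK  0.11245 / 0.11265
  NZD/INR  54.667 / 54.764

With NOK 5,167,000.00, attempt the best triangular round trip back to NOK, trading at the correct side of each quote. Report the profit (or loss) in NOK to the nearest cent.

Net profit: NOK 134,900.08

Best loop NOK → NZD → INR → NOK:
NOK 5,167,000.00 × 0.16692 (sell NOK at bid) = NZD 862,475.64
NZD 862,475.64 × 54.667 (sell NZD at bid) = INR 47,148,955.81
INR 47,148,955.81 × 0.11245 (sell INR at bid) = NOK 5,301,900.08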